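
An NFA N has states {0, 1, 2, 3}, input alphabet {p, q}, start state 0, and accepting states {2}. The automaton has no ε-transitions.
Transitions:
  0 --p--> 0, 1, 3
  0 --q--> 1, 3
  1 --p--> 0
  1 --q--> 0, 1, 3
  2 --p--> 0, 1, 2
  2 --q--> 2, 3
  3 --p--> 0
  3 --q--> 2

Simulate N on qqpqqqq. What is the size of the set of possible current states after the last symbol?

4

Start: {0}
read q: {1, 3}
read q: {0, 1, 2, 3}
read p: {0, 1, 2, 3}
read q: {0, 1, 2, 3}
read q: {0, 1, 2, 3}
read q: {0, 1, 2, 3}
read q: {0, 1, 2, 3}
Final reachable set {0, 1, 2, 3} has 4 states.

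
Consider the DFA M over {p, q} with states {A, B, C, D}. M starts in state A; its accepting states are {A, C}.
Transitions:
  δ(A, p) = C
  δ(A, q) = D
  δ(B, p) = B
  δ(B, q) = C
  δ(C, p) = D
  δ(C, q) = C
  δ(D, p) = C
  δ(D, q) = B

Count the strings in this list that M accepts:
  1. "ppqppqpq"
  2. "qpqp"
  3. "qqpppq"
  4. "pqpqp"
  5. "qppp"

"ppqppqpq": rejected
"qpqp": rejected
"qqpppq": accepted
"pqpqp": rejected
"qppp": accepted

2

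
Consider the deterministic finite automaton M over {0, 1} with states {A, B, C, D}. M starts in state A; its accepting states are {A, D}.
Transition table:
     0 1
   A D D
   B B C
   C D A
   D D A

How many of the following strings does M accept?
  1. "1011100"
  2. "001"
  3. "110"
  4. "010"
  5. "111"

5

"1011100": accepted
"001": accepted
"110": accepted
"010": accepted
"111": accepted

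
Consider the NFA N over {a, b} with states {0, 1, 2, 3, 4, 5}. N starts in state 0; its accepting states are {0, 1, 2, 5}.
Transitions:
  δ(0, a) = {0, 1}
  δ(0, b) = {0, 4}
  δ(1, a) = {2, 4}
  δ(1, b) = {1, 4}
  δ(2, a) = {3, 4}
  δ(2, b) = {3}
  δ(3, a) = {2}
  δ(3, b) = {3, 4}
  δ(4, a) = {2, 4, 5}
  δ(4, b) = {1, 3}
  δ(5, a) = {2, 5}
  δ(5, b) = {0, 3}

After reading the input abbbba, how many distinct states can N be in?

5

Start: {0}
read a: {0, 1}
read b: {0, 1, 4}
read b: {0, 1, 3, 4}
read b: {0, 1, 3, 4}
read b: {0, 1, 3, 4}
read a: {0, 1, 2, 4, 5}
Final reachable set {0, 1, 2, 4, 5} has 5 states.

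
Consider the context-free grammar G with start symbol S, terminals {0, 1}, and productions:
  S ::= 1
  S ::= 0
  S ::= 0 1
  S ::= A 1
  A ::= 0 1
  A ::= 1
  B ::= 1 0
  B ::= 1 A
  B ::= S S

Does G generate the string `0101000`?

no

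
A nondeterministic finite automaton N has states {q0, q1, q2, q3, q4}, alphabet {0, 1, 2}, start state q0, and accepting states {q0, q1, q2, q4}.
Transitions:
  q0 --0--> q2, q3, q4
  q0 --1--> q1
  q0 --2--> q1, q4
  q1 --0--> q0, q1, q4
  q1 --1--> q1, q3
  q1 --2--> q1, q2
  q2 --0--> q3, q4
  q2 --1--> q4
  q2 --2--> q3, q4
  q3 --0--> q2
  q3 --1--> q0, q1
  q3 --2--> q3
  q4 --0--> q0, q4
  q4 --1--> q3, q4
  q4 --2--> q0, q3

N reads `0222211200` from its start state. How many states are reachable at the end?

5

Start: {q0}
read 0: {q2, q3, q4}
read 2: {q0, q3, q4}
read 2: {q0, q1, q3, q4}
read 2: {q0, q1, q2, q3, q4}
read 2: {q0, q1, q2, q3, q4}
read 1: {q0, q1, q3, q4}
read 1: {q0, q1, q3, q4}
read 2: {q0, q1, q2, q3, q4}
read 0: {q0, q1, q2, q3, q4}
read 0: {q0, q1, q2, q3, q4}
Final reachable set {q0, q1, q2, q3, q4} has 5 states.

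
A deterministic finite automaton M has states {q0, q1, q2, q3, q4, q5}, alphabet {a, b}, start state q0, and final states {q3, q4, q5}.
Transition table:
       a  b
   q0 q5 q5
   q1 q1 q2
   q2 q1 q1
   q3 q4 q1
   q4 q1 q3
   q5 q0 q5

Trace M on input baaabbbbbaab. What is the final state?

q5

q0 --b--> q5
q5 --a--> q0
q0 --a--> q5
q5 --a--> q0
q0 --b--> q5
q5 --b--> q5
q5 --b--> q5
q5 --b--> q5
q5 --b--> q5
q5 --a--> q0
q0 --a--> q5
q5 --b--> q5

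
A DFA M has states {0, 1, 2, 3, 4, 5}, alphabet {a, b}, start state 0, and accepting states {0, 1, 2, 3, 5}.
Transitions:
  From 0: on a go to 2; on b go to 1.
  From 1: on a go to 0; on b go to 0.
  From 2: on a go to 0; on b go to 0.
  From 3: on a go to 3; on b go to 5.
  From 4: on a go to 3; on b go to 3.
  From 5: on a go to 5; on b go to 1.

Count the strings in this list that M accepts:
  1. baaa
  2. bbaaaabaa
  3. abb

3

baaa: accepted
bbaaaabaa: accepted
abb: accepted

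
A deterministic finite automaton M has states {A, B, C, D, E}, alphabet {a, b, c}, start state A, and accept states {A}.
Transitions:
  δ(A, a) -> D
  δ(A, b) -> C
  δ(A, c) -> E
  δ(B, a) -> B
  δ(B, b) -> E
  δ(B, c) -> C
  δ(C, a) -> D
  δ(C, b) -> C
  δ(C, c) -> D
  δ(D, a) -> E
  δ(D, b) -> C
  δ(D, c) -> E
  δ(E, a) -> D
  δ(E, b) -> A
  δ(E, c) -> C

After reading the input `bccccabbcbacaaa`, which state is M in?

D

A --b--> C
C --c--> D
D --c--> E
E --c--> C
C --c--> D
D --a--> E
E --b--> A
A --b--> C
C --c--> D
D --b--> C
C --a--> D
D --c--> E
E --a--> D
D --a--> E
E --a--> D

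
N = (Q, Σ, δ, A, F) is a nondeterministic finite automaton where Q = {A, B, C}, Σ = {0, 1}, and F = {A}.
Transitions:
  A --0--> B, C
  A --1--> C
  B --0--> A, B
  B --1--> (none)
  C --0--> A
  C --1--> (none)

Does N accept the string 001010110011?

rejected

Start: {A}
read 0: {B, C}
read 0: {A, B}
read 1: {C}
read 0: {A}
read 1: {C}
read 0: {A}
read 1: {C}
read 1: {}
The reachable set is empty and stays empty for the remaining 4 symbols.
Reachable ∩ accepting = {} — empty.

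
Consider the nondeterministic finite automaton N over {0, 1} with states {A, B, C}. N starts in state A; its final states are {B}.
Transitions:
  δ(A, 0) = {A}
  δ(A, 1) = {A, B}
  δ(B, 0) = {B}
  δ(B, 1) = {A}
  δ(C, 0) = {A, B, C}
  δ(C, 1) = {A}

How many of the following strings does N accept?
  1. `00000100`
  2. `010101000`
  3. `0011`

`00000100`: accepted
`010101000`: accepted
`0011`: accepted

3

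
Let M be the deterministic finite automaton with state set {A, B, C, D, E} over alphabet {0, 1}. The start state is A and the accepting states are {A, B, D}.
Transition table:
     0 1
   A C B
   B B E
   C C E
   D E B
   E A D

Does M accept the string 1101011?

A --1--> B
B --1--> E
E --0--> A
A --1--> B
B --0--> B
B --1--> E
E --1--> D
End in state D, which is an accepting state.

accepted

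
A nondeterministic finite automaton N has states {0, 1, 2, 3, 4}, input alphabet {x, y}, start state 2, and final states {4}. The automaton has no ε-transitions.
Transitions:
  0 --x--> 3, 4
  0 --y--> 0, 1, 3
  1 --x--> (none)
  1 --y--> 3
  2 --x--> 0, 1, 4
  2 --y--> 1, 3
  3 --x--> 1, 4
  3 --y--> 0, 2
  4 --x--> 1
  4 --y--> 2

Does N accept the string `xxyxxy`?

Start: {2}
read x: {0, 1, 4}
read x: {1, 3, 4}
read y: {0, 2, 3}
read x: {0, 1, 3, 4}
read x: {1, 3, 4}
read y: {0, 2, 3}
Reachable ∩ accepting = {} — empty.

rejected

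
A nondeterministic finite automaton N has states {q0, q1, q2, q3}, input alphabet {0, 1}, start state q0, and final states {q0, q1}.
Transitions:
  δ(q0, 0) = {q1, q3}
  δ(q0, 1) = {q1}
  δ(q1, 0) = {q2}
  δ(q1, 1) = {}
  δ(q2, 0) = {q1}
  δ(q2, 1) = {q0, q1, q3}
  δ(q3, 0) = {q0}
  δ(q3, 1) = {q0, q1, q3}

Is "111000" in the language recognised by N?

Start: {q0}
read 1: {q1}
read 1: {}
The reachable set is empty and stays empty for the remaining 4 symbols.
Reachable ∩ accepting = {} — empty.

rejected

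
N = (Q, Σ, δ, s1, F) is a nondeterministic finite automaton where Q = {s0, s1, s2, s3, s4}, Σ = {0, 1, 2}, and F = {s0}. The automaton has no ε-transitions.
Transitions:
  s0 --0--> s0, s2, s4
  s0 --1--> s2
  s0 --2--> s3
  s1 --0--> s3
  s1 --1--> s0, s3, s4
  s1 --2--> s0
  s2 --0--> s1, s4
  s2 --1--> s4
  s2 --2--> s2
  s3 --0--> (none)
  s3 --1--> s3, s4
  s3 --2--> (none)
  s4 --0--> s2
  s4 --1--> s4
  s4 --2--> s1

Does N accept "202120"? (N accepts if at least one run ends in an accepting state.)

rejected

Start: {s1}
read 2: {s0}
read 0: {s0, s2, s4}
read 2: {s1, s2, s3}
read 1: {s0, s3, s4}
read 2: {s1, s3}
read 0: {s3}
Reachable ∩ accepting = {} — empty.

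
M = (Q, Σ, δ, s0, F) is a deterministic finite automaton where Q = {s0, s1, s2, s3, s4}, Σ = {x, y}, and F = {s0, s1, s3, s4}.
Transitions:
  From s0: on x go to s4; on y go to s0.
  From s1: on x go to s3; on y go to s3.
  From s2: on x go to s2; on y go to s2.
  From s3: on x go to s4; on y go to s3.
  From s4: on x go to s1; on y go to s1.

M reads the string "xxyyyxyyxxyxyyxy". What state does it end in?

s1

s0 --x--> s4
s4 --x--> s1
s1 --y--> s3
s3 --y--> s3
s3 --y--> s3
s3 --x--> s4
s4 --y--> s1
s1 --y--> s3
s3 --x--> s4
s4 --x--> s1
s1 --y--> s3
s3 --x--> s4
s4 --y--> s1
s1 --y--> s3
s3 --x--> s4
s4 --y--> s1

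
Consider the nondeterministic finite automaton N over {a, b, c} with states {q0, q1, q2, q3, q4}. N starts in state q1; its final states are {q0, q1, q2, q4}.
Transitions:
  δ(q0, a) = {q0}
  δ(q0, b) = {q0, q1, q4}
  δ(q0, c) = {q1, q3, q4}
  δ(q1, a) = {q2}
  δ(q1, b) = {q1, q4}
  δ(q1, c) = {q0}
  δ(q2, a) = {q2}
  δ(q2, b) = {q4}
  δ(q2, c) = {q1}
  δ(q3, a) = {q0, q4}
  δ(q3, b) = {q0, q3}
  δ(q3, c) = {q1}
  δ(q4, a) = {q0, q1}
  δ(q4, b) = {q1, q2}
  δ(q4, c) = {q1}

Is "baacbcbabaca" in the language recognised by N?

Start: {q1}
read b: {q1, q4}
read a: {q0, q1, q2}
read a: {q0, q2}
read c: {q1, q3, q4}
read b: {q0, q1, q2, q3, q4}
read c: {q0, q1, q3, q4}
read b: {q0, q1, q2, q3, q4}
read a: {q0, q1, q2, q4}
read b: {q0, q1, q2, q4}
read a: {q0, q1, q2}
read c: {q0, q1, q3, q4}
read a: {q0, q1, q2, q4}
Reachable ∩ accepting = {q0, q1, q2, q4} — nonempty.

accepted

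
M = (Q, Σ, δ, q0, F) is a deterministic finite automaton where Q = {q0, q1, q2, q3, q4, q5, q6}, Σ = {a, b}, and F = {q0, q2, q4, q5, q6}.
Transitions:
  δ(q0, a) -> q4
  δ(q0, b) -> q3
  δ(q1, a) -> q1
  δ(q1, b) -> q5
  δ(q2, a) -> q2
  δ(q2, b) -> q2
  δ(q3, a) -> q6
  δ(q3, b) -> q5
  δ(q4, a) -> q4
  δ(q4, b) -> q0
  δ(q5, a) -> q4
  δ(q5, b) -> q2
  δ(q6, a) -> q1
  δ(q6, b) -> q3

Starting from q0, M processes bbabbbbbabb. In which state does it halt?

q0 --b--> q3
q3 --b--> q5
q5 --a--> q4
q4 --b--> q0
q0 --b--> q3
q3 --b--> q5
q5 --b--> q2
q2 --b--> q2
q2 --a--> q2
q2 --b--> q2
q2 --b--> q2

q2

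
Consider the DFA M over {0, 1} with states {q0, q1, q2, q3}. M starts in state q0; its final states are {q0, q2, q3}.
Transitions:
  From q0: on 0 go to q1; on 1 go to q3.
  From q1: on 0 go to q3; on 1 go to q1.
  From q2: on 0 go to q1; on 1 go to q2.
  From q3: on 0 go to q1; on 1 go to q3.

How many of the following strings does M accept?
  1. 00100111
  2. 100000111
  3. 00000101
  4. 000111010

00100111: accepted
100000111: rejected
00000101: accepted
000111010: rejected

2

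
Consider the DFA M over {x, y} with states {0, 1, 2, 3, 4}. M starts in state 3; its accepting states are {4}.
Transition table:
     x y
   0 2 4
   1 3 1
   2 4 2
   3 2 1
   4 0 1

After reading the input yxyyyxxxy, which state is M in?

1

3 --y--> 1
1 --x--> 3
3 --y--> 1
1 --y--> 1
1 --y--> 1
1 --x--> 3
3 --x--> 2
2 --x--> 4
4 --y--> 1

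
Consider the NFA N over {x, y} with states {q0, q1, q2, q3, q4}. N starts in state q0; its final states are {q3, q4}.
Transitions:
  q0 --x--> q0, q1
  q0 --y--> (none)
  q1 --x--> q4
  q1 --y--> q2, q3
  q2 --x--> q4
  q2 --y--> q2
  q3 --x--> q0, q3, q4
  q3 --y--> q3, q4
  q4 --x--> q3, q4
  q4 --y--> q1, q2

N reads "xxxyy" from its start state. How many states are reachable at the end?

4

Start: {q0}
read x: {q0, q1}
read x: {q0, q1, q4}
read x: {q0, q1, q3, q4}
read y: {q1, q2, q3, q4}
read y: {q1, q2, q3, q4}
Final reachable set {q1, q2, q3, q4} has 4 states.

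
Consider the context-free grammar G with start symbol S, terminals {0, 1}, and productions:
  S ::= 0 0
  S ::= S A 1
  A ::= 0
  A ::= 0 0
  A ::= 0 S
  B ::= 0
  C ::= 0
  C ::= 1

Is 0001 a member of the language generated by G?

S ⇒ SA1 ⇒ 00A1 ⇒ 0001

yes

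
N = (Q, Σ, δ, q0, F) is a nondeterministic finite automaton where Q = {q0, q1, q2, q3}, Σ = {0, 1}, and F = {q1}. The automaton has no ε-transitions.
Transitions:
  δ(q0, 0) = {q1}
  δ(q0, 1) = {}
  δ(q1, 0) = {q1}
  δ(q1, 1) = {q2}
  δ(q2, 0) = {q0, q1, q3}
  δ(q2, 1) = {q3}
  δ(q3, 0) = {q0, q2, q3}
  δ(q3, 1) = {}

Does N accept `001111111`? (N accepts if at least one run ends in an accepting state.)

Start: {q0}
read 0: {q1}
read 0: {q1}
read 1: {q2}
read 1: {q3}
read 1: {}
The reachable set is empty and stays empty for the remaining 4 symbols.
Reachable ∩ accepting = {} — empty.

rejected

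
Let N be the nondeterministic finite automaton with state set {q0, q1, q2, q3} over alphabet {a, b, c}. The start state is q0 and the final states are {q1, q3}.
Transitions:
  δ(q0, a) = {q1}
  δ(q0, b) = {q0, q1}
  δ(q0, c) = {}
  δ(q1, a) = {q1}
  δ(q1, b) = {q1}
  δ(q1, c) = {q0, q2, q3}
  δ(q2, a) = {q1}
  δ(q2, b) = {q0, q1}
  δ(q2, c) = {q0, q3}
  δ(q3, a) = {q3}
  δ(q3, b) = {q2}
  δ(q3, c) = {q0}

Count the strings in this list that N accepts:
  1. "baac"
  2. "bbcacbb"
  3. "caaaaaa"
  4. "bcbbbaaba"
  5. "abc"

"baac": accepted
"bbcacbb": accepted
"caaaaaa": rejected
"bcbbbaaba": accepted
"abc": accepted

4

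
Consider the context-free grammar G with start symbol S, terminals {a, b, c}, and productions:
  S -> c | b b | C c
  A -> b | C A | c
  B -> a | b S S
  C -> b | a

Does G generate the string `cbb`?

no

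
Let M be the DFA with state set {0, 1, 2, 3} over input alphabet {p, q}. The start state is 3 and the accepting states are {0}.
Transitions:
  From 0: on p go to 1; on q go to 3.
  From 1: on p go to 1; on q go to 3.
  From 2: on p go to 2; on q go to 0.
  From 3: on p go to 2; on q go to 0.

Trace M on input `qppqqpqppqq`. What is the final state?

3

3 --q--> 0
0 --p--> 1
1 --p--> 1
1 --q--> 3
3 --q--> 0
0 --p--> 1
1 --q--> 3
3 --p--> 2
2 --p--> 2
2 --q--> 0
0 --q--> 3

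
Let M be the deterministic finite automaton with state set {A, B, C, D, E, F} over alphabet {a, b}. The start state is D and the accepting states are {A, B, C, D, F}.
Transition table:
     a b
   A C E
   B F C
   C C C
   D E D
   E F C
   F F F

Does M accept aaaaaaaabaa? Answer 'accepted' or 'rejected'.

accepted

D --a--> E
E --a--> F
F --a--> F
F --a--> F
F --a--> F
F --a--> F
F --a--> F
F --a--> F
F --b--> F
F --a--> F
F --a--> F
End in state F, which is an accepting state.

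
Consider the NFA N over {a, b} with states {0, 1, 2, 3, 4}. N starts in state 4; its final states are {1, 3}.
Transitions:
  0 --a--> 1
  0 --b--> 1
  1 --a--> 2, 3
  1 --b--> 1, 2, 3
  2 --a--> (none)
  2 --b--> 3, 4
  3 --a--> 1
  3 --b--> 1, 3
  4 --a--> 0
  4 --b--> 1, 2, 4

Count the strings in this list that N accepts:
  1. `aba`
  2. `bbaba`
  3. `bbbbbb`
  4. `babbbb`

4

`aba`: accepted
`bbaba`: accepted
`bbbbbb`: accepted
`babbbb`: accepted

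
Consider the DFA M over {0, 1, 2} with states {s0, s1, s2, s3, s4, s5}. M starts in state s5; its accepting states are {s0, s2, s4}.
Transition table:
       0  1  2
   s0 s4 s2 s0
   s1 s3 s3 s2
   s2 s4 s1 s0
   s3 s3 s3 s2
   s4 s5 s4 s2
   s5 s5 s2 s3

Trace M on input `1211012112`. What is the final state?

s2

s5 --1--> s2
s2 --2--> s0
s0 --1--> s2
s2 --1--> s1
s1 --0--> s3
s3 --1--> s3
s3 --2--> s2
s2 --1--> s1
s1 --1--> s3
s3 --2--> s2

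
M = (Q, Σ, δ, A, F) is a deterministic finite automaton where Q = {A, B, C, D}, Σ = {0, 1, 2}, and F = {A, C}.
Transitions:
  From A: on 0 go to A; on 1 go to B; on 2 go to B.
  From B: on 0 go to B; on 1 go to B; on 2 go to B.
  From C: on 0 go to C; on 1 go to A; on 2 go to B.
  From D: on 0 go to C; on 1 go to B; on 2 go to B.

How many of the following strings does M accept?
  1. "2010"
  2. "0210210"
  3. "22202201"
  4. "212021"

"2010": rejected
"0210210": rejected
"22202201": rejected
"212021": rejected

0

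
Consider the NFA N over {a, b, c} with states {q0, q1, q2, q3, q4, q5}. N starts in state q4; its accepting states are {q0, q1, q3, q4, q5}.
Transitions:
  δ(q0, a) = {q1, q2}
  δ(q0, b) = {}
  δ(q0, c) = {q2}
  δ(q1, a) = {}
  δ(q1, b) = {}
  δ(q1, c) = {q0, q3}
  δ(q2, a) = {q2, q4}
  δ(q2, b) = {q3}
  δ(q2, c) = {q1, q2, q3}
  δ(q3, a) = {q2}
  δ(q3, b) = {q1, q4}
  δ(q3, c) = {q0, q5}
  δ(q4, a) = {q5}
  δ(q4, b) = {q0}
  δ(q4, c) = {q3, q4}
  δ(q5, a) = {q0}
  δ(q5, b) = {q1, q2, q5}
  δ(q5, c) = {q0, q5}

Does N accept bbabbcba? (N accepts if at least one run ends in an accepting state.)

Start: {q4}
read b: {q0}
read b: {}
The reachable set is empty and stays empty for the remaining 6 symbols.
Reachable ∩ accepting = {} — empty.

rejected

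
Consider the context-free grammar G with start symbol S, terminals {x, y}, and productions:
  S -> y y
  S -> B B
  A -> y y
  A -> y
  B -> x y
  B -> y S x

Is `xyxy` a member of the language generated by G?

S ⇒ BB ⇒ xyB ⇒ xyxy

yes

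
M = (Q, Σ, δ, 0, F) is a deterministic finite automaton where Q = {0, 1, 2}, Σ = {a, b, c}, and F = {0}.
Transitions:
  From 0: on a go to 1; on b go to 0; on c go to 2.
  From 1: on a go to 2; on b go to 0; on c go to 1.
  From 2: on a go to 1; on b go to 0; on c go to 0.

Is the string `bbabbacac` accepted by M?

0 --b--> 0
0 --b--> 0
0 --a--> 1
1 --b--> 0
0 --b--> 0
0 --a--> 1
1 --c--> 1
1 --a--> 2
2 --c--> 0
End in state 0, which is an accepting state.

accepted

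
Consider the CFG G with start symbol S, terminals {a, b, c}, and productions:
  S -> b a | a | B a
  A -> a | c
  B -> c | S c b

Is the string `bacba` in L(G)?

yes

S ⇒ Ba ⇒ Scba ⇒ bacba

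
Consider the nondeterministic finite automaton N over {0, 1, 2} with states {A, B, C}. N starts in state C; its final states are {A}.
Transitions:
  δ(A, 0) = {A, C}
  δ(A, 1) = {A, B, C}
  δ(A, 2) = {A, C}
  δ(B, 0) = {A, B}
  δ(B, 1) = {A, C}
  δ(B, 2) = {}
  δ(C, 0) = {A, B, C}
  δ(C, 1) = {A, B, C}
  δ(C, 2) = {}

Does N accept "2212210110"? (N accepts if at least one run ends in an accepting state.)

rejected

Start: {C}
read 2: {}
The reachable set is empty and stays empty for the remaining 9 symbols.
Reachable ∩ accepting = {} — empty.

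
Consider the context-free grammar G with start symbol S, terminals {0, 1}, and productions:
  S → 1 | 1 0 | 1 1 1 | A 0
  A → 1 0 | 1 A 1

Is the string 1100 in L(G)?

no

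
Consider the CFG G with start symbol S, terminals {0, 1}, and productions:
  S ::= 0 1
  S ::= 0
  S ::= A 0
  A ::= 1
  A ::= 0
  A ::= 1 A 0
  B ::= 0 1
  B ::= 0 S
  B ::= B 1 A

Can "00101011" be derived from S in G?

no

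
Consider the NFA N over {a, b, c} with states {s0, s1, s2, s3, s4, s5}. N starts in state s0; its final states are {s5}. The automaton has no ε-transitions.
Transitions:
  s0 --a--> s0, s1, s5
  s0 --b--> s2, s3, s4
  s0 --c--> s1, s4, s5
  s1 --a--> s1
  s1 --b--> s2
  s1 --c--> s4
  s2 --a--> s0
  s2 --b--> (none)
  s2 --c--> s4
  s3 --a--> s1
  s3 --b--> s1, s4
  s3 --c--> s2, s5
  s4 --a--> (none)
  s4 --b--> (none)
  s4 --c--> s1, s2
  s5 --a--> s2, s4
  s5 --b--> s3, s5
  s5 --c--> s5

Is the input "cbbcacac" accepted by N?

accepted

Start: {s0}
read c: {s1, s4, s5}
read b: {s2, s3, s5}
read b: {s1, s3, s4, s5}
read c: {s1, s2, s4, s5}
read a: {s0, s1, s2, s4}
read c: {s1, s2, s4, s5}
read a: {s0, s1, s2, s4}
read c: {s1, s2, s4, s5}
Reachable ∩ accepting = {s5} — nonempty.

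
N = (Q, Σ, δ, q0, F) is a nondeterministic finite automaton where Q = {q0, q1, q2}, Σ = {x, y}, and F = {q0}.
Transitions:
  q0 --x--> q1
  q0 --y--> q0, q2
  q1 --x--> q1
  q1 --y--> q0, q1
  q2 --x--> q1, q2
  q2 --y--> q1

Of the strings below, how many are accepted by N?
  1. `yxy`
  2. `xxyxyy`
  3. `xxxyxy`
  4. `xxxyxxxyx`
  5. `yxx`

3

`yxy`: accepted
`xxyxyy`: accepted
`xxxyxy`: accepted
`xxxyxxxyx`: rejected
`yxx`: rejected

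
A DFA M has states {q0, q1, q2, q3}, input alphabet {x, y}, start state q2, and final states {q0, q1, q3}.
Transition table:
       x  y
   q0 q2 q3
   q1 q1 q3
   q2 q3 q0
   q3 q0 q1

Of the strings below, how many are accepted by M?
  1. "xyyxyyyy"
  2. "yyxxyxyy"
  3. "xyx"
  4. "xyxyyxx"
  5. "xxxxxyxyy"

"xyyxyyyy": accepted
"yyxxyxyy": accepted
"xyx": accepted
"xyxyyxx": accepted
"xxxxxyxyy": accepted

5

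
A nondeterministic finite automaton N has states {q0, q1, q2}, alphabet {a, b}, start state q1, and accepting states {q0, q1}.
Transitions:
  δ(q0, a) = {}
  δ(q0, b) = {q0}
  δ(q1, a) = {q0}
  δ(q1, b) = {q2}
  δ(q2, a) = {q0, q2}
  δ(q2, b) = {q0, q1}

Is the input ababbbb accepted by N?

rejected

Start: {q1}
read a: {q0}
read b: {q0}
read a: {}
The reachable set is empty and stays empty for the remaining 4 symbols.
Reachable ∩ accepting = {} — empty.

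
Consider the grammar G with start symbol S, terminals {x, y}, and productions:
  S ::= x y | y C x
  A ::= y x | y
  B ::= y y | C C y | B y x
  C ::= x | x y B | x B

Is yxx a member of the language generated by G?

yes

S ⇒ yCx ⇒ yxx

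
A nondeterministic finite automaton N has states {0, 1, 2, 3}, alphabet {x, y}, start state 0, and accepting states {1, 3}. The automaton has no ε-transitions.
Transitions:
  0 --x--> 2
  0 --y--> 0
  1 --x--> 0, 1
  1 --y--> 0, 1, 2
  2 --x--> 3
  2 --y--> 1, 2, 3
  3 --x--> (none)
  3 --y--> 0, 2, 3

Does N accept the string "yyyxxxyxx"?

rejected

Start: {0}
read y: {0}
read y: {0}
read y: {0}
read x: {2}
read x: {3}
read x: {}
The reachable set is empty and stays empty for the remaining 3 symbols.
Reachable ∩ accepting = {} — empty.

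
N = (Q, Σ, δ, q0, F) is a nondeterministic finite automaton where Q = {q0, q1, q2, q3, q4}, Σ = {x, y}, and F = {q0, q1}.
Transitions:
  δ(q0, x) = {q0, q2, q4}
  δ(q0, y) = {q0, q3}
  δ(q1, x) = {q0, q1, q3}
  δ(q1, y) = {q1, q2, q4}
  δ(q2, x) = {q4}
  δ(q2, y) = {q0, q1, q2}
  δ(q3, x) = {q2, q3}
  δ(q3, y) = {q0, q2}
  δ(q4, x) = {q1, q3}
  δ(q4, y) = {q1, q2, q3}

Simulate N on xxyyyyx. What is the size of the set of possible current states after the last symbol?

5

Start: {q0}
read x: {q0, q2, q4}
read x: {q0, q1, q2, q3, q4}
read y: {q0, q1, q2, q3, q4}
read y: {q0, q1, q2, q3, q4}
read y: {q0, q1, q2, q3, q4}
read y: {q0, q1, q2, q3, q4}
read x: {q0, q1, q2, q3, q4}
Final reachable set {q0, q1, q2, q3, q4} has 5 states.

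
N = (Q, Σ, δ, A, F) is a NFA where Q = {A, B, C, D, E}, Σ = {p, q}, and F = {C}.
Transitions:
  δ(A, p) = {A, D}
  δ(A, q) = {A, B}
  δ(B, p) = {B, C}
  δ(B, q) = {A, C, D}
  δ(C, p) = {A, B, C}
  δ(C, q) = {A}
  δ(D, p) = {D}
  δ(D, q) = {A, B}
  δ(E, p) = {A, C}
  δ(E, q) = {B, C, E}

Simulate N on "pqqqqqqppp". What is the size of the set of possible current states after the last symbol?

Start: {A}
read p: {A, D}
read q: {A, B}
read q: {A, B, C, D}
read q: {A, B, C, D}
read q: {A, B, C, D}
read q: {A, B, C, D}
read q: {A, B, C, D}
read p: {A, B, C, D}
read p: {A, B, C, D}
read p: {A, B, C, D}
Final reachable set {A, B, C, D} has 4 states.

4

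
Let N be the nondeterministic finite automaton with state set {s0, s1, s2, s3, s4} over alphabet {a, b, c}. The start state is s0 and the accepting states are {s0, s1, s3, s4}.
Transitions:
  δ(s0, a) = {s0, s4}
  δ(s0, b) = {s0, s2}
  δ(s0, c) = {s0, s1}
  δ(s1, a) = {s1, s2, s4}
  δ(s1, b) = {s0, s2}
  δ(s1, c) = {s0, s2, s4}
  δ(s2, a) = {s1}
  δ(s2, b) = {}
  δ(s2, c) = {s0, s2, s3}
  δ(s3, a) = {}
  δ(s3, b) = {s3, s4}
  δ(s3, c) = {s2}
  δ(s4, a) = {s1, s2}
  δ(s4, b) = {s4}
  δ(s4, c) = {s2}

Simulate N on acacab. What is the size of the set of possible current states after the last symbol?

Start: {s0}
read a: {s0, s4}
read c: {s0, s1, s2}
read a: {s0, s1, s2, s4}
read c: {s0, s1, s2, s3, s4}
read a: {s0, s1, s2, s4}
read b: {s0, s2, s4}
Final reachable set {s0, s2, s4} has 3 states.

3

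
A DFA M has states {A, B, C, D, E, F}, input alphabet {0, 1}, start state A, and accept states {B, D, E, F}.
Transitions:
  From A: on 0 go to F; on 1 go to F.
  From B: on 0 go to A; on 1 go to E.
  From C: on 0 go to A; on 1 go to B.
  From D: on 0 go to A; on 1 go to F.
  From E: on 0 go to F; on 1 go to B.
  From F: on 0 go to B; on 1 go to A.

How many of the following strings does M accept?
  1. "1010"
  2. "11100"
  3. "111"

"1010": accepted
"11100": rejected
"111": accepted

2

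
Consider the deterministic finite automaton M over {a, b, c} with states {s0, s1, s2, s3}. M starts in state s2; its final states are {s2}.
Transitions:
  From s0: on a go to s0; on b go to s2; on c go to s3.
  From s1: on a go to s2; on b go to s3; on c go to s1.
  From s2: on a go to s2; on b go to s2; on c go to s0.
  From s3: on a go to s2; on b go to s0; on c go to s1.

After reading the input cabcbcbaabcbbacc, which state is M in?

s3

s2 --c--> s0
s0 --a--> s0
s0 --b--> s2
s2 --c--> s0
s0 --b--> s2
s2 --c--> s0
s0 --b--> s2
s2 --a--> s2
s2 --a--> s2
s2 --b--> s2
s2 --c--> s0
s0 --b--> s2
s2 --b--> s2
s2 --a--> s2
s2 --c--> s0
s0 --c--> s3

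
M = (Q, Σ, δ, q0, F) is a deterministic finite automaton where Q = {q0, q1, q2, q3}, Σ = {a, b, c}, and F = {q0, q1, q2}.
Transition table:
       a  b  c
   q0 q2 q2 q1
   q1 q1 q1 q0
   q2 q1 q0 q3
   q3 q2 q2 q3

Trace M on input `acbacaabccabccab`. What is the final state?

q1

q0 --a--> q2
q2 --c--> q3
q3 --b--> q2
q2 --a--> q1
q1 --c--> q0
q0 --a--> q2
q2 --a--> q1
q1 --b--> q1
q1 --c--> q0
q0 --c--> q1
q1 --a--> q1
q1 --b--> q1
q1 --c--> q0
q0 --c--> q1
q1 --a--> q1
q1 --b--> q1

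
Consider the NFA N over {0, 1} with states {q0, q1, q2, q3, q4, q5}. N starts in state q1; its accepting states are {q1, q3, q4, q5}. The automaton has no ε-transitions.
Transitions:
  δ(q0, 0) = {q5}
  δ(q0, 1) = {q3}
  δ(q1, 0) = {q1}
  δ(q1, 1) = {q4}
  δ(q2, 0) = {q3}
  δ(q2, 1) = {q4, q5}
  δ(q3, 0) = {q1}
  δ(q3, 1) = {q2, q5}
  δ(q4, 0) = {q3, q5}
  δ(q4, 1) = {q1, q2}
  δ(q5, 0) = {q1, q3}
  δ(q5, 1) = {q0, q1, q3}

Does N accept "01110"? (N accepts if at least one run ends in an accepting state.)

accepted

Start: {q1}
read 0: {q1}
read 1: {q4}
read 1: {q1, q2}
read 1: {q4, q5}
read 0: {q1, q3, q5}
Reachable ∩ accepting = {q1, q3, q5} — nonempty.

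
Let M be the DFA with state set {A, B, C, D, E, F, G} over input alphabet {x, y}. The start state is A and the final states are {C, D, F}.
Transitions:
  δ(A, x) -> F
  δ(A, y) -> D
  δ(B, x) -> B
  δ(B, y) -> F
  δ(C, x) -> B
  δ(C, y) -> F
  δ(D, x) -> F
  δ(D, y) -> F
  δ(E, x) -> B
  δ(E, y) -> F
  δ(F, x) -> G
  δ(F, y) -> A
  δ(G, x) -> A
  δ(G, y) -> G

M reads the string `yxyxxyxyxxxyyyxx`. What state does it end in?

A --y--> D
D --x--> F
F --y--> A
A --x--> F
F --x--> G
G --y--> G
G --x--> A
A --y--> D
D --x--> F
F --x--> G
G --x--> A
A --y--> D
D --y--> F
F --y--> A
A --x--> F
F --x--> G

G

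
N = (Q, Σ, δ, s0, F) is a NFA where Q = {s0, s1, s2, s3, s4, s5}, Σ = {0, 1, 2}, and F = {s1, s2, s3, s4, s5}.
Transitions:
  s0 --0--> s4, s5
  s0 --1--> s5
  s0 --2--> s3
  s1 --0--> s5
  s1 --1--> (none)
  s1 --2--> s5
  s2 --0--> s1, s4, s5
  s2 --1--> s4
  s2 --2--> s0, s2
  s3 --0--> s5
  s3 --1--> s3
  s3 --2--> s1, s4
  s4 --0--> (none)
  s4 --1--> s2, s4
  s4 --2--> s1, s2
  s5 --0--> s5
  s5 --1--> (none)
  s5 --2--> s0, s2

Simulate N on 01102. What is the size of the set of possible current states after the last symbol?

4

Start: {s0}
read 0: {s4, s5}
read 1: {s2, s4}
read 1: {s2, s4}
read 0: {s1, s4, s5}
read 2: {s0, s1, s2, s5}
Final reachable set {s0, s1, s2, s5} has 4 states.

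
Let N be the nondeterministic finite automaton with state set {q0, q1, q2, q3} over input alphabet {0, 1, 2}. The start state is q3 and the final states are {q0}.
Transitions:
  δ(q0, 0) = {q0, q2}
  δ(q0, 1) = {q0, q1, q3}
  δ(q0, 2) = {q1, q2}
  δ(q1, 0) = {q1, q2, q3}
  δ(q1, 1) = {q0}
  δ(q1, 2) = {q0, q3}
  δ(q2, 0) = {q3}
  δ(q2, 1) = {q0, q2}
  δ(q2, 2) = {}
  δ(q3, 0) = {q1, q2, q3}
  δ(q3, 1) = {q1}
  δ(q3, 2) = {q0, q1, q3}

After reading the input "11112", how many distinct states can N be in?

4

Start: {q3}
read 1: {q1}
read 1: {q0}
read 1: {q0, q1, q3}
read 1: {q0, q1, q3}
read 2: {q0, q1, q2, q3}
Final reachable set {q0, q1, q2, q3} has 4 states.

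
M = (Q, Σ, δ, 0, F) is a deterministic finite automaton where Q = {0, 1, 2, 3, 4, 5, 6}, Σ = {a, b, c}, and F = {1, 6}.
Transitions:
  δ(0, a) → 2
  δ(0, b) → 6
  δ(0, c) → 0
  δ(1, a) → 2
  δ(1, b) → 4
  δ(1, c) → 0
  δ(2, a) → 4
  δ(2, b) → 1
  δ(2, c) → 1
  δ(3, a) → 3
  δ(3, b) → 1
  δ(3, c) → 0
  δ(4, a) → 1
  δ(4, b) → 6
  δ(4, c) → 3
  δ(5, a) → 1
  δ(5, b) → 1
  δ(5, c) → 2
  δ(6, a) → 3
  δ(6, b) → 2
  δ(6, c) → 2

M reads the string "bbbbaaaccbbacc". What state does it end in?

0 --b--> 6
6 --b--> 2
2 --b--> 1
1 --b--> 4
4 --a--> 1
1 --a--> 2
2 --a--> 4
4 --c--> 3
3 --c--> 0
0 --b--> 6
6 --b--> 2
2 --a--> 4
4 --c--> 3
3 --c--> 0

0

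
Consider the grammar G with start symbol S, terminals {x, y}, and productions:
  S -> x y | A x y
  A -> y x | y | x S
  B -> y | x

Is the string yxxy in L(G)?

S ⇒ Axy ⇒ yxxy

yes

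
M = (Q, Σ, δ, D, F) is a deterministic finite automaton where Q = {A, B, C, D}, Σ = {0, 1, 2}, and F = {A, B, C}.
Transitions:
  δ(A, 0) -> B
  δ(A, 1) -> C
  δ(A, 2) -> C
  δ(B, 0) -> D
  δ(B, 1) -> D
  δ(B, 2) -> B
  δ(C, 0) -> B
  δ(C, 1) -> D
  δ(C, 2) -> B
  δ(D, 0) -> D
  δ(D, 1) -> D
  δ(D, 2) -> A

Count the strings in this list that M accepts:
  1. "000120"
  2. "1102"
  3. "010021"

"000120": accepted
"1102": accepted
"010021": accepted

3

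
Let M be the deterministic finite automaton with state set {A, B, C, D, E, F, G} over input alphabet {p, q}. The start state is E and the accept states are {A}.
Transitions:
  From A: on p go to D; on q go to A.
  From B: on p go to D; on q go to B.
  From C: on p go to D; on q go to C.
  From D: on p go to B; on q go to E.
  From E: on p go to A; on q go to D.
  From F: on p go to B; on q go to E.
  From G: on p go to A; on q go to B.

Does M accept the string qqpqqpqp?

E --q--> D
D --q--> E
E --p--> A
A --q--> A
A --q--> A
A --p--> D
D --q--> E
E --p--> A
End in state A, which is an accepting state.

accepted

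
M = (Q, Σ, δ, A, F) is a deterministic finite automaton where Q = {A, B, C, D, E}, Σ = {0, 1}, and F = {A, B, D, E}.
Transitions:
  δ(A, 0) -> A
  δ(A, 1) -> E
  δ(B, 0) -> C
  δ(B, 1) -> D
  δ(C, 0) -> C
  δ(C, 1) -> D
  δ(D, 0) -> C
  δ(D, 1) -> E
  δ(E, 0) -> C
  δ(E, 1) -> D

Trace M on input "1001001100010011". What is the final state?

E

A --1--> E
E --0--> C
C --0--> C
C --1--> D
D --0--> C
C --0--> C
C --1--> D
D --1--> E
E --0--> C
C --0--> C
C --0--> C
C --1--> D
D --0--> C
C --0--> C
C --1--> D
D --1--> E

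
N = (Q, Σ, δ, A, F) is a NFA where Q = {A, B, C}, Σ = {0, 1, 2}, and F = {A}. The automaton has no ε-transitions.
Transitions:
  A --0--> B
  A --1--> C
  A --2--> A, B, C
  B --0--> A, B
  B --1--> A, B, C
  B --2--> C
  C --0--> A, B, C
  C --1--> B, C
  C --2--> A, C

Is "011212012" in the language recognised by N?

accepted

Start: {A}
read 0: {B}
read 1: {A, B, C}
read 1: {A, B, C}
read 2: {A, B, C}
read 1: {A, B, C}
read 2: {A, B, C}
read 0: {A, B, C}
read 1: {A, B, C}
read 2: {A, B, C}
Reachable ∩ accepting = {A} — nonempty.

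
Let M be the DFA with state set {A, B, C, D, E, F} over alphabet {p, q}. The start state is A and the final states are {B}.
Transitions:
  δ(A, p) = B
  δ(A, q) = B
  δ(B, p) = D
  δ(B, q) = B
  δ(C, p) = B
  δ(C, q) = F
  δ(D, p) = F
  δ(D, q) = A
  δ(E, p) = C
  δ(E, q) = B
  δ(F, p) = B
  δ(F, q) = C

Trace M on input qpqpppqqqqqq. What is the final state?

F

A --q--> B
B --p--> D
D --q--> A
A --p--> B
B --p--> D
D --p--> F
F --q--> C
C --q--> F
F --q--> C
C --q--> F
F --q--> C
C --q--> F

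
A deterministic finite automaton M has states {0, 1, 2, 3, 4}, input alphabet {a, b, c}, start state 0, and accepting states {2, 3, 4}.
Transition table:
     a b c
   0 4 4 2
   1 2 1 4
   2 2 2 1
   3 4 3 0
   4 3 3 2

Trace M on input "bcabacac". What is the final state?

0 --b--> 4
4 --c--> 2
2 --a--> 2
2 --b--> 2
2 --a--> 2
2 --c--> 1
1 --a--> 2
2 --c--> 1

1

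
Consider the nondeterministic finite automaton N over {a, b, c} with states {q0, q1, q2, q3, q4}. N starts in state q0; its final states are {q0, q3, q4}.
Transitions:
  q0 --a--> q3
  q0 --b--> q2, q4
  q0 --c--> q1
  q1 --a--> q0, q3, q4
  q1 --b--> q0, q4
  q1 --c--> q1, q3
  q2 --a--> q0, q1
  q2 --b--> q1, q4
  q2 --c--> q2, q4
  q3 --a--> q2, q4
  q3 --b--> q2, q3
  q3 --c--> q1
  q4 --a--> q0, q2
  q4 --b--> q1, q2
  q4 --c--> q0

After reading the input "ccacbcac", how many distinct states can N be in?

Start: {q0}
read c: {q1}
read c: {q1, q3}
read a: {q0, q2, q3, q4}
read c: {q0, q1, q2, q4}
read b: {q0, q1, q2, q4}
read c: {q0, q1, q2, q3, q4}
read a: {q0, q1, q2, q3, q4}
read c: {q0, q1, q2, q3, q4}
Final reachable set {q0, q1, q2, q3, q4} has 5 states.

5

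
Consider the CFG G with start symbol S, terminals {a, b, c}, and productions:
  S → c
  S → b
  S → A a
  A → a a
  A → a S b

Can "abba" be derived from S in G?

yes

S ⇒ Aa ⇒ aSba ⇒ abba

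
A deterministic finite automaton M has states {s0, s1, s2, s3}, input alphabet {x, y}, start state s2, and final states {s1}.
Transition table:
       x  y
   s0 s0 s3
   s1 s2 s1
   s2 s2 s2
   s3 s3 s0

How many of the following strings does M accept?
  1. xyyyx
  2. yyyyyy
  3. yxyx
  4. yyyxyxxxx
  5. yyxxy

xyyyx: rejected
yyyyyy: rejected
yxyx: rejected
yyyxyxxxx: rejected
yyxxy: rejected

0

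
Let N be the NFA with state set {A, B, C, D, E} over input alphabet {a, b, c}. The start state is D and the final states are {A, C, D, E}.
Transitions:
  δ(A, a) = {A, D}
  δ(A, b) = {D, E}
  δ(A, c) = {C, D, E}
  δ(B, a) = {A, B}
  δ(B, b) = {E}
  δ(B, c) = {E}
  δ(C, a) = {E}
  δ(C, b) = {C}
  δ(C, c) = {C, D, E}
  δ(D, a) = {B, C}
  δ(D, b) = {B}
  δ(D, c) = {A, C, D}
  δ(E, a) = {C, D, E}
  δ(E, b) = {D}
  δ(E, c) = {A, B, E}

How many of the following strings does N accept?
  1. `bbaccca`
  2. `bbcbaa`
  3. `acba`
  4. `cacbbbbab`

4

`bbaccca`: accepted
`bbcbaa`: accepted
`acba`: accepted
`cacbbbbab`: accepted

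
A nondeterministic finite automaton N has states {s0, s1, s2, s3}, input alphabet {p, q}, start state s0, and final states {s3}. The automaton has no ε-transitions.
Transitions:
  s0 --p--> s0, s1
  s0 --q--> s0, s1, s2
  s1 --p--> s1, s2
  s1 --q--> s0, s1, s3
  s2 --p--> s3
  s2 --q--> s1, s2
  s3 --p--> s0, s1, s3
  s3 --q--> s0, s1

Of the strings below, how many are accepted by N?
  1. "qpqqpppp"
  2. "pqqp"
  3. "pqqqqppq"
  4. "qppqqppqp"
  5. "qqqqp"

5

"qpqqpppp": accepted
"pqqp": accepted
"pqqqqppq": accepted
"qppqqppqp": accepted
"qqqqp": accepted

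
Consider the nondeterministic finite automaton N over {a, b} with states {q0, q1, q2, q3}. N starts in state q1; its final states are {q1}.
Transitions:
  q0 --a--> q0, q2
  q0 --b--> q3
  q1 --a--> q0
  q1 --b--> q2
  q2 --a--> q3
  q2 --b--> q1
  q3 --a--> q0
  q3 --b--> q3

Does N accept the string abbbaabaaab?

Start: {q1}
read a: {q0}
read b: {q3}
read b: {q3}
read b: {q3}
read a: {q0}
read a: {q0, q2}
read b: {q1, q3}
read a: {q0}
read a: {q0, q2}
read a: {q0, q2, q3}
read b: {q1, q3}
Reachable ∩ accepting = {q1} — nonempty.

accepted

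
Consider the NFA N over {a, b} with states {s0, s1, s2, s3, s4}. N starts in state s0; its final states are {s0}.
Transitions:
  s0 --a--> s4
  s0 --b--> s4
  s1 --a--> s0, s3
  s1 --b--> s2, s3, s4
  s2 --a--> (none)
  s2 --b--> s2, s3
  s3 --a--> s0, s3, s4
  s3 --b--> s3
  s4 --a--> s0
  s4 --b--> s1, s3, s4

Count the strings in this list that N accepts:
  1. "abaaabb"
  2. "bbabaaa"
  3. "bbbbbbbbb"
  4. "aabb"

1

"abaaabb": rejected
"bbabaaa": accepted
"bbbbbbbbb": rejected
"aabb": rejected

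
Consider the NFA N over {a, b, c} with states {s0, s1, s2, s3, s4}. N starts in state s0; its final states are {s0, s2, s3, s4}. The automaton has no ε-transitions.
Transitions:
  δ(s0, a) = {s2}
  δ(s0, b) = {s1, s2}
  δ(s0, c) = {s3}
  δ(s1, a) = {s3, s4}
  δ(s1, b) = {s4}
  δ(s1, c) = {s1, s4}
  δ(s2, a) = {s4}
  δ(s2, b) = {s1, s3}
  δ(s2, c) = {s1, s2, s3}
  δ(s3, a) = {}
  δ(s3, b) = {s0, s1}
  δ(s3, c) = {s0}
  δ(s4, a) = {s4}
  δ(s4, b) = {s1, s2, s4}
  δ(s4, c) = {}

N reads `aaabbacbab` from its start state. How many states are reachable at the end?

4

Start: {s0}
read a: {s2}
read a: {s4}
read a: {s4}
read b: {s1, s2, s4}
read b: {s1, s2, s3, s4}
read a: {s3, s4}
read c: {s0}
read b: {s1, s2}
read a: {s3, s4}
read b: {s0, s1, s2, s4}
Final reachable set {s0, s1, s2, s4} has 4 states.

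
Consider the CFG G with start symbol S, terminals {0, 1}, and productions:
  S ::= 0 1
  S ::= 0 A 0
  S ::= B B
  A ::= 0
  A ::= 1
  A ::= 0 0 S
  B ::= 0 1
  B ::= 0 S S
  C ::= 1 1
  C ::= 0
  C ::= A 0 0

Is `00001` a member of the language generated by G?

no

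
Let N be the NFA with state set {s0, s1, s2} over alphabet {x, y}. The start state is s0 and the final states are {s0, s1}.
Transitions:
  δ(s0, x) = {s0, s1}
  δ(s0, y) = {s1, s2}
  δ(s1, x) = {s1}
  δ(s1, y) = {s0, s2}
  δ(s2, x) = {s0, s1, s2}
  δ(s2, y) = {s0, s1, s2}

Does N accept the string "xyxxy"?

Start: {s0}
read x: {s0, s1}
read y: {s0, s1, s2}
read x: {s0, s1, s2}
read x: {s0, s1, s2}
read y: {s0, s1, s2}
Reachable ∩ accepting = {s0, s1} — nonempty.

accepted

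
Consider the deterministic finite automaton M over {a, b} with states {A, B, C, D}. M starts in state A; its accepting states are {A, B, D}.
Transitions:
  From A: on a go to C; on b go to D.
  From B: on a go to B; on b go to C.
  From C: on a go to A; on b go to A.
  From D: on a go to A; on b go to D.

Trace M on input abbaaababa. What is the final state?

A --a--> C
C --b--> A
A --b--> D
D --a--> A
A --a--> C
C --a--> A
A --b--> D
D --a--> A
A --b--> D
D --a--> A

A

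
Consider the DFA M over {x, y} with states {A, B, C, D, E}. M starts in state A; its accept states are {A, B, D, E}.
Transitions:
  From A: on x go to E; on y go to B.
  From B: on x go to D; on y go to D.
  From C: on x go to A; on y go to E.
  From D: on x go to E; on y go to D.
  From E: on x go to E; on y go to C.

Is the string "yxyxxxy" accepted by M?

rejected

A --y--> B
B --x--> D
D --y--> D
D --x--> E
E --x--> E
E --x--> E
E --y--> C
End in state C, which is not an accepting state.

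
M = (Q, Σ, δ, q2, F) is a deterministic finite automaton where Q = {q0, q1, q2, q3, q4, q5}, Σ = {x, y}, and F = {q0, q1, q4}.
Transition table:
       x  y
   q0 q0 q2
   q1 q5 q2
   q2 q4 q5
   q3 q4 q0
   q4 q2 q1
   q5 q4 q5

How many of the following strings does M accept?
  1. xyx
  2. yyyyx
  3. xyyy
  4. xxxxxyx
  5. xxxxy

xyx: rejected
yyyyx: accepted
xyyy: rejected
xxxxxyx: rejected
xxxxy: rejected

1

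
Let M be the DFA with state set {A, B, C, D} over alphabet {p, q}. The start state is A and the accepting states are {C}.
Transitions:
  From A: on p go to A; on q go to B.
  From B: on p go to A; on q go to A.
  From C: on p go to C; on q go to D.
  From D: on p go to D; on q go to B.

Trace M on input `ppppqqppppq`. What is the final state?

B

A --p--> A
A --p--> A
A --p--> A
A --p--> A
A --q--> B
B --q--> A
A --p--> A
A --p--> A
A --p--> A
A --p--> A
A --q--> B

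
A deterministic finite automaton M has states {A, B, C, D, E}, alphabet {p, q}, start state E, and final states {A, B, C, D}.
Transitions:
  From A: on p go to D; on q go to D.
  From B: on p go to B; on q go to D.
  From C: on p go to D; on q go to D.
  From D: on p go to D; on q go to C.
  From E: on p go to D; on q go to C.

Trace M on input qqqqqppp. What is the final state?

D

E --q--> C
C --q--> D
D --q--> C
C --q--> D
D --q--> C
C --p--> D
D --p--> D
D --p--> D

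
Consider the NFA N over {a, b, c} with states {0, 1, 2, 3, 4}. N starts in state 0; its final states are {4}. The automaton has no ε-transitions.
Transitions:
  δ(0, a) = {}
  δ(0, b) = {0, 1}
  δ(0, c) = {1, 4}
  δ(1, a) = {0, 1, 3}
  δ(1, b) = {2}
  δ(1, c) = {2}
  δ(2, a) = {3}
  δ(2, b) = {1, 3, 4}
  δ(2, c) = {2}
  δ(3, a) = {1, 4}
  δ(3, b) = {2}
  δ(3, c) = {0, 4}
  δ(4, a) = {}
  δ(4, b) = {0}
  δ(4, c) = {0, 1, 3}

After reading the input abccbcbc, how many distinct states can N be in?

Start: {0}
read a: {}
The reachable set is empty and stays empty for the remaining 7 symbols.
Final reachable set {} has 0 states.

0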